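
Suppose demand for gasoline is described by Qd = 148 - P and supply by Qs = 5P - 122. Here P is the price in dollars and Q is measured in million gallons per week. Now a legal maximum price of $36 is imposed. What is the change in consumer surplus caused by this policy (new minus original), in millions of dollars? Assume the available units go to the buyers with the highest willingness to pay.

Without the control the market clears where 148 - P = 5P - 122, i.e. P* = 45 and Q* = 103.
The ceiling of 36 is below the equilibrium price 45, so it binds.
At P = 36: Qd = 148 - 36 = 112 and Qs = 5·36 - 122 = 58.
Consumer surplus without the control is ½ · (148 - 45) · 103 = 5304.5.
With the ceiling, 58 units are sold at 36 (assume they go to the highest-value buyers). The demand price at Q = 58 is 90, so CS = ½ · [(148 - 36) + (90 - 36)] · 58 = 4814.
Change in consumer surplus = 4814 - 5304.5 = -490.5.

-490.5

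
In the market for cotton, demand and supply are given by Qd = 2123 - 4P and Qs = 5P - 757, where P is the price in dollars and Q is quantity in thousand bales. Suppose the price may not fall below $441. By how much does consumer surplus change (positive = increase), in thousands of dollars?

-72721

Setting quantity demanded equal to quantity supplied, 2123 - 4P = 5P - 757, gives P* = 320 and Q* = 843.
The floor of 441 is above the equilibrium price 320, so it binds.
At P = 441: Qd = 2123 - 4·441 = 359 and Qs = 5·441 - 757 = 1448.
Consumer surplus without the control is ½ · (530.75 - 320) · 843 = 88831.125.
With the floor, consumers buy 359 units at 441, so CS = ½ · (530.75 - 441) · 359 = 16110.125.
Change in consumer surplus = 16110.125 - 88831.125 = -72721.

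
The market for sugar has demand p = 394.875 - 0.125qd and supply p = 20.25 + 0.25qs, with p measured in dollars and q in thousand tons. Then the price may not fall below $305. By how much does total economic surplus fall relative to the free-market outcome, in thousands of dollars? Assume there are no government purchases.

14700

Rearranging demand gives qd = 3159 - 8p; rearranging supply gives qs = 4p - 81. Without the control the market clears where 3159 - 8p = 4p - 81, i.e. p* = 270 and q* = 999.
The floor of 305 is above the equilibrium price 270, so it binds.
At p = 305: qd = 3159 - 8·305 = 719 and qs = 4·305 - 81 = 1139.
Quantity traded falls to 719. At q = 719 the demand price is (3159 - 719)/8 = 305 and the supply price is (81 + 719)/4 = 200.
Deadweight loss = ½ · (305 - 200) · (999 - 719) = ½ · 105 · 280 = 14700.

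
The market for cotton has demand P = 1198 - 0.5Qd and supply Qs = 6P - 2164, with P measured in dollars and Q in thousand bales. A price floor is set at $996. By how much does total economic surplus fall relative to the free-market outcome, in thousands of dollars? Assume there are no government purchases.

241968

Rearranging demand gives Qd = 2396 - 2P. Without the control the market clears where 2396 - 2P = 6P - 2164, i.e. P* = 570 and Q* = 1256.
The floor of 996 is above the equilibrium price 570, so it binds.
At P = 996: Qd = 2396 - 2·996 = 404 and Qs = 6·996 - 2164 = 3812.
Quantity traded falls to 404. At Q = 404 the demand price is (2396 - 404)/2 = 996 and the supply price is (2164 + 404)/6 = 428.
Deadweight loss = ½ · (996 - 428) · (1256 - 404) = ½ · 568 · 852 = 241968.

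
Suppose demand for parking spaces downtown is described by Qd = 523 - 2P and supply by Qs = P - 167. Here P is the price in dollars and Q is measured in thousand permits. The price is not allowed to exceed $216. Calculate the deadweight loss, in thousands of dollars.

Without the control the market clears where 523 - 2P = P - 167, i.e. P* = 230 and Q* = 63.
Since 216 < 230, the ceiling is binding.
At P = 216: Qd = 523 - 2·216 = 91 and Qs = 216 - 167 = 49.
Quantity traded falls to 49. At Q = 49 the demand price is (523 - 49)/2 = 237 and the supply price is 167 + 49 = 216.
Deadweight loss = ½ · (237 - 216) · (63 - 49) = ½ · 21 · 14 = 147.

147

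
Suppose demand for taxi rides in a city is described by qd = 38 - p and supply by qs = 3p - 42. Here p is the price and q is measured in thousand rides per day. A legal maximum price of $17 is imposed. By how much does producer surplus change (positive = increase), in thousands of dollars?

Equilibrium: 38 - p = 3p - 42, so 80 = 4p and p* = 20, q* = 18.
The ceiling of 17 is below the equilibrium price 20, so it binds.
At p = 17: qd = 38 - 17 = 21 and qs = 3·17 - 42 = 9.
Producer surplus without the control is ½ · (20 - 14) · 18 = 54.
With the ceiling, producers sell 9 units at 17, so PS = ½ · (17 - 14) · 9 = 13.5.
Change in producer surplus = 13.5 - 54 = -40.5.

-40.5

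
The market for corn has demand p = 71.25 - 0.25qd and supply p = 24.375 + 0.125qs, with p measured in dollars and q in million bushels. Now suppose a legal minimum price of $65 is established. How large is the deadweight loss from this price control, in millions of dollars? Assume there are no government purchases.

1875

Rearranging demand gives qd = 285 - 4p; rearranging supply gives qs = 8p - 195. Setting quantity demanded equal to quantity supplied, 285 - 4p = 8p - 195, gives p* = 40 and q* = 125.
Because the floor (65) lies above the market-clearing price, it is binding.
At p = 65: qd = 285 - 4·65 = 25 and qs = 8·65 - 195 = 325.
Quantity traded falls to 25. At q = 25 the demand price is (285 - 25)/4 = 65 and the supply price is (195 + 25)/8 = 27.5.
Deadweight loss = ½ · (65 - 27.5) · (125 - 25) = ½ · 37.5 · 100 = 1875.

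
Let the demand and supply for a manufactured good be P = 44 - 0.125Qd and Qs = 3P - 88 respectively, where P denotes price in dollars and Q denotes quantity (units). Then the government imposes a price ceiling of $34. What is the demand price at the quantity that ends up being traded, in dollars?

Rearranging demand gives Qd = 352 - 8P. Setting quantity demanded equal to quantity supplied, 352 - 8P = 3P - 88, gives P* = 40 and Q* = 32.
The ceiling of 34 is below the equilibrium price 40, so it binds.
At P = 34: Qd = 352 - 8·34 = 80 and Qs = 3·34 - 88 = 14.
Only 14 units reach the market. On the demand curve, the marginal buyer's willingness to pay at Q = 14 is (352 - 14)/8 = 42.25.

42.25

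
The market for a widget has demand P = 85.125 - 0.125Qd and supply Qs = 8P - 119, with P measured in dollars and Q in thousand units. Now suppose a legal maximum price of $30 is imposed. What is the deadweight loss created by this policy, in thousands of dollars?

3200

Rearranging demand gives Qd = 681 - 8P. Without the control the market clears where 681 - 8P = 8P - 119, i.e. P* = 50 and Q* = 281.
The ceiling of 30 is below the equilibrium price 50, so it binds.
At P = 30: Qd = 681 - 8·30 = 441 and Qs = 8·30 - 119 = 121.
Quantity traded falls to 121. At Q = 121 the demand price is (681 - 121)/8 = 70 and the supply price is (119 + 121)/8 = 30.
Deadweight loss = ½ · (70 - 30) · (281 - 121) = ½ · 40 · 160 = 3200.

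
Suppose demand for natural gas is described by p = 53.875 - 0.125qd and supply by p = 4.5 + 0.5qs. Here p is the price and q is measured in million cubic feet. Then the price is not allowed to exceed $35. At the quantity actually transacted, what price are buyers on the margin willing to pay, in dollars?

46.25

Rearranging demand gives qd = 431 - 8p; rearranging supply gives qs = 2p - 9. In a free market, 431 - 8p = 2p - 9 gives the equilibrium p* = 44, q* = 79.
Because the ceiling (35) lies below the market-clearing price, it is binding.
At p = 35: qd = 431 - 8·35 = 151 and qs = 2·35 - 9 = 61.
Only 61 units reach the market. On the demand curve, the marginal buyer's willingness to pay at q = 61 is (431 - 61)/8 = 46.25.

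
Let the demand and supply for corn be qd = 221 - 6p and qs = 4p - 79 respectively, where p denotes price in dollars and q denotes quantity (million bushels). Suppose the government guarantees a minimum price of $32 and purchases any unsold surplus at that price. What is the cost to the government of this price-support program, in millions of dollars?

Without the control the market clears where 221 - 6p = 4p - 79, i.e. p* = 30 and q* = 41.
Because the floor (32) lies above the market-clearing price, it is binding.
At p = 32: qd = 221 - 6·32 = 29 and qs = 4·32 - 79 = 49.
Surplus = qs - qd = 20.
Government expenditure = surplus × support price = 20 × 32 = 640.

640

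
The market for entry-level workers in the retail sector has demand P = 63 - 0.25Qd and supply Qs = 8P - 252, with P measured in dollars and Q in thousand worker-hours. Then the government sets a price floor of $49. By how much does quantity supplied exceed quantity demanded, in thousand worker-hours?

Rearranging demand gives Qd = 252 - 4P. Setting quantity demanded equal to quantity supplied, 252 - 4P = 8P - 252, gives P* = 42 and Q* = 84.
Since 49 > 42, the floor is binding.
At P = 49: Qd = 252 - 4·49 = 56 and Qs = 8·49 - 252 = 140.
Surplus = Qs - Qd = 140 - 56 = 84.

84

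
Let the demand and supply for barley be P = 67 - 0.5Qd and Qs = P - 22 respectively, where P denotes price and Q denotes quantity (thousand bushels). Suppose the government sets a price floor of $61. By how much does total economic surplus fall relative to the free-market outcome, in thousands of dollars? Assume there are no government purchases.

Rearranging demand gives Qd = 134 - 2P. Without the control the market clears where 134 - 2P = P - 22, i.e. P* = 52 and Q* = 30.
The floor of 61 is above the equilibrium price 52, so it binds.
At P = 61: Qd = 134 - 2·61 = 12 and Qs = 61 - 22 = 39.
Quantity traded falls to 12. At Q = 12 the demand price is (134 - 12)/2 = 61 and the supply price is 22 + 12 = 34.
Deadweight loss = ½ · (61 - 34) · (30 - 12) = ½ · 27 · 18 = 243.

243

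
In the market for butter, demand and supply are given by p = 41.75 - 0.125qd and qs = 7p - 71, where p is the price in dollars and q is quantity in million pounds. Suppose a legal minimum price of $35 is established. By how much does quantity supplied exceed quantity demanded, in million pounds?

Rearranging demand gives qd = 334 - 8p. Equilibrium: 334 - 8p = 7p - 71, so 405 = 15p and p* = 27, q* = 118.
Because the floor (35) lies above the market-clearing price, it is binding.
At p = 35: qd = 334 - 8·35 = 54 and qs = 7·35 - 71 = 174.
Surplus = qs - qd = 174 - 54 = 120.

120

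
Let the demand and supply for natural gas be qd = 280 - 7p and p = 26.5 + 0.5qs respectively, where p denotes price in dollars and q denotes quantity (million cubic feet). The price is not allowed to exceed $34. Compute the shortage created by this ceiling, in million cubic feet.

27

Rearranging supply gives qs = 2p - 53. Equilibrium: 280 - 7p = 2p - 53, so 333 = 9p and p* = 37, q* = 21.
Since 34 < 37, the ceiling is binding.
At p = 34: qd = 280 - 7·34 = 42 and qs = 2·34 - 53 = 15.
Shortage = qd - qs = 42 - 15 = 27.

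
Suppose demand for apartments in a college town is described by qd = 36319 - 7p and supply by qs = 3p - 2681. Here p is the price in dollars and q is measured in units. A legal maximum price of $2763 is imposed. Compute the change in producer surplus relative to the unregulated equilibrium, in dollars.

Setting quantity demanded equal to quantity supplied, 36319 - 7p = 3p - 2681, gives p* = 3900 and q* = 9019.
Because the ceiling (2763) lies below the market-clearing price, it is binding.
At p = 2763: qd = 36319 - 7·2763 = 16978 and qs = 3·2763 - 2681 = 5608.
Producer surplus without the control is ½ · (3900 - 2681/3) · 9019 = 81342361/6.
With the ceiling, producers sell 5608 units at 2763, so PS = ½ · (2763 - 2681/3) · 5608 = 15724832/3.
Change in producer surplus = 15724832/3 - 81342361/6 = -8315449.5.

-8315449.5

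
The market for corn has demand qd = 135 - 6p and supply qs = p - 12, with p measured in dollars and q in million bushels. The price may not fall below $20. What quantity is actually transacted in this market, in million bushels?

Setting quantity demanded equal to quantity supplied, 135 - 6p = p - 12, gives p* = 21 and q* = 9.
The floor of 20 is below the equilibrium price 21, so it is not binding; the market clears at p* = 21, q* = 9.

9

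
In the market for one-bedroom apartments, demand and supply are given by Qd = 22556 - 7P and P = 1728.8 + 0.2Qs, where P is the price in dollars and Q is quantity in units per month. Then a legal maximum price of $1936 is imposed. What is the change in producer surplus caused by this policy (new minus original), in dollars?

Rearranging supply gives Qs = 5P - 8644. In a free market, 22556 - 7P = 5P - 8644 gives the equilibrium P* = 2600, Q* = 4356.
Since 1936 < 2600, the ceiling is binding.
At P = 1936: Qd = 22556 - 7·1936 = 9004 and Qs = 5·1936 - 8644 = 1036.
Producer surplus without the control is ½ · (2600 - 1728.8) · 4356 = 1897473.6.
With the ceiling, producers sell 1036 units at 1936, so PS = ½ · (1936 - 1728.8) · 1036 = 107329.6.
Change in producer surplus = 107329.6 - 1897473.6 = -1790144.

-1790144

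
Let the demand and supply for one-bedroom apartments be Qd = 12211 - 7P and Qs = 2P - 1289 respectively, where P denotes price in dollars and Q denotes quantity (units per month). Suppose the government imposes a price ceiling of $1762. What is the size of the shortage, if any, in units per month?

0

Equilibrium: 12211 - 7P = 2P - 1289, so 13500 = 9P and P* = 1500, Q* = 1711.
Since 1762 is above P* = 1500, the ceiling does not bind and the free-market outcome prevails.
Since the control does not bind, there is no shortage.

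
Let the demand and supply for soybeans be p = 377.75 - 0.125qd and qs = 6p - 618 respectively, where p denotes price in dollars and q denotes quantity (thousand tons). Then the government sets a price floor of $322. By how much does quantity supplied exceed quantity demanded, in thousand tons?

868

Rearranging demand gives qd = 3022 - 8p. Without the control the market clears where 3022 - 8p = 6p - 618, i.e. p* = 260 and q* = 942.
Because the floor (322) lies above the market-clearing price, it is binding.
At p = 322: qd = 3022 - 8·322 = 446 and qs = 6·322 - 618 = 1314.
Surplus = qs - qd = 1314 - 446 = 868.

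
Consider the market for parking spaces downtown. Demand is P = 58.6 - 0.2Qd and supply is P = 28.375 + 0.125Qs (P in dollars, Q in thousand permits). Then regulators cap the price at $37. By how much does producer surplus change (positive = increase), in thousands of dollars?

-243

Rearranging demand gives Qd = 293 - 5P; rearranging supply gives Qs = 8P - 227. Setting quantity demanded equal to quantity supplied, 293 - 5P = 8P - 227, gives P* = 40 and Q* = 93.
The ceiling of 37 is below the equilibrium price 40, so it binds.
At P = 37: Qd = 293 - 5·37 = 108 and Qs = 8·37 - 227 = 69.
Producer surplus without the control is ½ · (40 - 28.375) · 93 = 540.5625.
With the ceiling, producers sell 69 units at 37, so PS = ½ · (37 - 28.375) · 69 = 297.5625.
Change in producer surplus = 297.5625 - 540.5625 = -243.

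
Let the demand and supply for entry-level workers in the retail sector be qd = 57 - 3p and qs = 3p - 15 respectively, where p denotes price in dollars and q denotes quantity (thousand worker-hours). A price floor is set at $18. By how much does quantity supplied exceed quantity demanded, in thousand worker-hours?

36

Without the control the market clears where 57 - 3p = 3p - 15, i.e. p* = 12 and q* = 21.
Since 18 > 12, the floor is binding.
At p = 18: qd = 57 - 3·18 = 3 and qs = 3·18 - 15 = 39.
Surplus = qs - qd = 39 - 3 = 36.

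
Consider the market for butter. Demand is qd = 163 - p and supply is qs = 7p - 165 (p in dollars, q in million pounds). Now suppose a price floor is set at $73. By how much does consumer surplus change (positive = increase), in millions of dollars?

Setting quantity demanded equal to quantity supplied, 163 - p = 7p - 165, gives p* = 41 and q* = 122.
The floor of 73 is above the equilibrium price 41, so it binds.
At p = 73: qd = 163 - 73 = 90 and qs = 7·73 - 165 = 346.
Consumer surplus without the control is ½ · (163 - 41) · 122 = 7442.
With the floor, consumers buy 90 units at 73, so CS = ½ · (163 - 73) · 90 = 4050.
Change in consumer surplus = 4050 - 7442 = -3392.

-3392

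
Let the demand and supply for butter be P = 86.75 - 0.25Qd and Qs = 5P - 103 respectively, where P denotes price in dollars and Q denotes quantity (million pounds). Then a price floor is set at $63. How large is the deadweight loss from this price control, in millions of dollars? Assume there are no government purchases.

Rearranging demand gives Qd = 347 - 4P. Without the control the market clears where 347 - 4P = 5P - 103, i.e. P* = 50 and Q* = 147.
Because the floor (63) lies above the market-clearing price, it is binding.
At P = 63: Qd = 347 - 4·63 = 95 and Qs = 5·63 - 103 = 212.
Quantity traded falls to 95. At Q = 95 the demand price is (347 - 95)/4 = 63 and the supply price is (103 + 95)/5 = 39.6.
Deadweight loss = ½ · (63 - 39.6) · (147 - 95) = ½ · 23.4 · 52 = 608.4.

608.4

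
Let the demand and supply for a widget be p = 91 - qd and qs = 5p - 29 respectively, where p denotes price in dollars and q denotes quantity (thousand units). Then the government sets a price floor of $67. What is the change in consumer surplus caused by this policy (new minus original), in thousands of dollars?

Rearranging demand gives qd = 91 - p. In a free market, 91 - p = 5p - 29 gives the equilibrium p* = 20, q* = 71.
Since 67 > 20, the floor is binding.
At p = 67: qd = 91 - 67 = 24 and qs = 5·67 - 29 = 306.
Consumer surplus without the control is ½ · (91 - 20) · 71 = 2520.5.
With the floor, consumers buy 24 units at 67, so CS = ½ · (91 - 67) · 24 = 288.
Change in consumer surplus = 288 - 2520.5 = -2232.5.

-2232.5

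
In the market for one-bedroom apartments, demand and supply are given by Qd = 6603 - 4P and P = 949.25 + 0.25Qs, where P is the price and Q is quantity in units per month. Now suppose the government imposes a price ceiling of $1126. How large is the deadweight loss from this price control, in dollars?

121104

Rearranging supply gives Qs = 4P - 3797. In a free market, 6603 - 4P = 4P - 3797 gives the equilibrium P* = 1300, Q* = 1403.
The ceiling of 1126 is below the equilibrium price 1300, so it binds.
At P = 1126: Qd = 6603 - 4·1126 = 2099 and Qs = 4·1126 - 3797 = 707.
Quantity traded falls to 707. At Q = 707 the demand price is (6603 - 707)/4 = 1474 and the supply price is (3797 + 707)/4 = 1126.
Deadweight loss = ½ · (1474 - 1126) · (1403 - 707) = ½ · 348 · 696 = 121104.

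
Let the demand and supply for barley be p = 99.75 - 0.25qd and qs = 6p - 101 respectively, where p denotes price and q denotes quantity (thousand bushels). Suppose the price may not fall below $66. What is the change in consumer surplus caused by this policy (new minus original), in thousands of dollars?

Rearranging demand gives qd = 399 - 4p. In a free market, 399 - 4p = 6p - 101 gives the equilibrium p* = 50, q* = 199.
The floor of 66 is above the equilibrium price 50, so it binds.
At p = 66: qd = 399 - 4·66 = 135 and qs = 6·66 - 101 = 295.
Consumer surplus without the control is ½ · (99.75 - 50) · 199 = 4950.125.
With the floor, consumers buy 135 units at 66, so CS = ½ · (99.75 - 66) · 135 = 2278.125.
Change in consumer surplus = 2278.125 - 4950.125 = -2672.

-2672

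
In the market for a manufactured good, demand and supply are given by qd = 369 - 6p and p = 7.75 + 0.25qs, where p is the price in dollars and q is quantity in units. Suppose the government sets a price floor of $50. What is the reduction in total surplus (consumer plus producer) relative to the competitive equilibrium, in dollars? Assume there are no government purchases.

750

Rearranging supply gives qs = 4p - 31. Setting quantity demanded equal to quantity supplied, 369 - 6p = 4p - 31, gives p* = 40 and q* = 129.
Because the floor (50) lies above the market-clearing price, it is binding.
At p = 50: qd = 369 - 6·50 = 69 and qs = 4·50 - 31 = 169.
Quantity traded falls to 69. At q = 69 the demand price is (369 - 69)/6 = 50 and the supply price is (31 + 69)/4 = 25.
Deadweight loss = ½ · (50 - 25) · (129 - 69) = ½ · 25 · 60 = 750.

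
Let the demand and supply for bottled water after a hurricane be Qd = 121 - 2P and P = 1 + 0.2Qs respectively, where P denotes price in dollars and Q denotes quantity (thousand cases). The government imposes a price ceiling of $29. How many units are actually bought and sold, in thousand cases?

85

Rearranging supply gives Qs = 5P - 5. Setting quantity demanded equal to quantity supplied, 121 - 2P = 5P - 5, gives P* = 18 and Q* = 85.
Since 29 is above P* = 18, the ceiling does not bind and the free-market outcome prevails.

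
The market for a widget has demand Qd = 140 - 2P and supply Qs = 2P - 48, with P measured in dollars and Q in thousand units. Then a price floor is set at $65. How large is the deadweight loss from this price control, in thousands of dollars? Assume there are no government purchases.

648

In a free market, 140 - 2P = 2P - 48 gives the equilibrium P* = 47, Q* = 46.
Since 65 > 47, the floor is binding.
At P = 65: Qd = 140 - 2·65 = 10 and Qs = 2·65 - 48 = 82.
Quantity traded falls to 10. At Q = 10 the demand price is (140 - 10)/2 = 65 and the supply price is (48 + 10)/2 = 29.
Deadweight loss = ½ · (65 - 29) · (46 - 10) = ½ · 36 · 36 = 648.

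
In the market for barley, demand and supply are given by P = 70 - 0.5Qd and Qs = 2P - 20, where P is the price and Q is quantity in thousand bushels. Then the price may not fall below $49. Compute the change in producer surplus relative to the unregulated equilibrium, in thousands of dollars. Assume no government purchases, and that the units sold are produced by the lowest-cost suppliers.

Rearranging demand gives Qd = 140 - 2P. Setting quantity demanded equal to quantity supplied, 140 - 2P = 2P - 20, gives P* = 40 and Q* = 60.
The floor of 49 is above the equilibrium price 40, so it binds.
At P = 49: Qd = 140 - 2·49 = 42 and Qs = 2·49 - 20 = 78.
Producer surplus without the control is ½ · (40 - 10) · 60 = 900.
With the floor, 42 units are sold at 49. The supply price at Q = 42 is 31, so PS = ½ · [(49 - 10) + (49 - 31)] · 42 = 1197.
Change in producer surplus = 1197 - 900 = 297.

297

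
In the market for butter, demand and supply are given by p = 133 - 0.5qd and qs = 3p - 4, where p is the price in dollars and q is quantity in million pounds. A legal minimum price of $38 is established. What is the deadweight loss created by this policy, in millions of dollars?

Rearranging demand gives qd = 266 - 2p. Setting quantity demanded equal to quantity supplied, 266 - 2p = 3p - 4, gives p* = 54 and q* = 158.
Since 38 is below p* = 54, the floor does not bind and the free-market outcome prevails.
Since the control does not bind, no trades are prevented and deadweight loss is zero.

0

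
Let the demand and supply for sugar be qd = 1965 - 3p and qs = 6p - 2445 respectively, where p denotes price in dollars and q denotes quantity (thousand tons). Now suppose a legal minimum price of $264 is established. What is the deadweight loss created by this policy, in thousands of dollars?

Setting quantity demanded equal to quantity supplied, 1965 - 3p = 6p - 2445, gives p* = 490 and q* = 495.
Since 264 is below p* = 490, the floor does not bind and the free-market outcome prevails.
Since the control does not bind, no trades are prevented and deadweight loss is zero.

0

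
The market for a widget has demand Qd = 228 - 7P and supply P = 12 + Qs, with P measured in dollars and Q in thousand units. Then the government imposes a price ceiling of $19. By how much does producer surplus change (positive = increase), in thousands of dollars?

Rearranging supply gives Qs = P - 12. In a free market, 228 - 7P = P - 12 gives the equilibrium P* = 30, Q* = 18.
Because the ceiling (19) lies below the market-clearing price, it is binding.
At P = 19: Qd = 228 - 7·19 = 95 and Qs = 19 - 12 = 7.
Producer surplus without the control is ½ · (30 - 12) · 18 = 162.
With the ceiling, producers sell 7 units at 19, so PS = ½ · (19 - 12) · 7 = 24.5.
Change in producer surplus = 24.5 - 162 = -137.5.

-137.5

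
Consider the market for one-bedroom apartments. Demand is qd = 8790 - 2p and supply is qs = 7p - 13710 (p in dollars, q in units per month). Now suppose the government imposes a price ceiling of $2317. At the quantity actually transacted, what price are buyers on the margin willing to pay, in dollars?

Setting quantity demanded equal to quantity supplied, 8790 - 2p = 7p - 13710, gives p* = 2500 and q* = 3790.
Since 2317 < 2500, the ceiling is binding.
At p = 2317: qd = 8790 - 2·2317 = 4156 and qs = 7·2317 - 13710 = 2509.
Only 2509 units reach the market. On the demand curve, the marginal buyer's willingness to pay at q = 2509 is (8790 - 2509)/2 = 3140.5.

3140.5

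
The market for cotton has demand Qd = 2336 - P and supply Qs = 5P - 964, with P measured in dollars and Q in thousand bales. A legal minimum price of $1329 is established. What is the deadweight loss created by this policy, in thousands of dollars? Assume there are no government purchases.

Equilibrium: 2336 - P = 5P - 964, so 3300 = 6P and P* = 550, Q* = 1786.
The floor of 1329 is above the equilibrium price 550, so it binds.
At P = 1329: Qd = 2336 - 1329 = 1007 and Qs = 5·1329 - 964 = 5681.
Quantity traded falls to 1007. At Q = 1007 the demand price is 2336 - 1007 = 1329 and the supply price is (964 + 1007)/5 = 394.2.
Deadweight loss = ½ · (1329 - 394.2) · (1786 - 1007) = ½ · 934.8 · 779 = 364104.6.

364104.6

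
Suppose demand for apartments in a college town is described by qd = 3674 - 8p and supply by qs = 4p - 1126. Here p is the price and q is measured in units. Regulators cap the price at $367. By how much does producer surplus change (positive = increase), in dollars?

-13464

Without the control the market clears where 3674 - 8p = 4p - 1126, i.e. p* = 400 and q* = 474.
The ceiling of 367 is below the equilibrium price 400, so it binds.
At p = 367: qd = 3674 - 8·367 = 738 and qs = 4·367 - 1126 = 342.
Producer surplus without the control is ½ · (400 - 281.5) · 474 = 28084.5.
With the ceiling, producers sell 342 units at 367, so PS = ½ · (367 - 281.5) · 342 = 14620.5.
Change in producer surplus = 14620.5 - 28084.5 = -13464.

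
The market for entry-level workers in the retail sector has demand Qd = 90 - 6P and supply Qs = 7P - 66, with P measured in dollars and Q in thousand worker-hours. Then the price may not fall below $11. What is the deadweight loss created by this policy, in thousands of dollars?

0

Setting quantity demanded equal to quantity supplied, 90 - 6P = 7P - 66, gives P* = 12 and Q* = 18.
The floor of 11 is below the equilibrium price 12, so it is not binding; the market clears at P* = 12, Q* = 18.
Since the control does not bind, no trades are prevented and deadweight loss is zero.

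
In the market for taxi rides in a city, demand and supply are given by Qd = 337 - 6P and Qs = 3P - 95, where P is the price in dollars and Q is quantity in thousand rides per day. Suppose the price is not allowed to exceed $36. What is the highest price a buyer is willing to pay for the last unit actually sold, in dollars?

54

Without the control the market clears where 337 - 6P = 3P - 95, i.e. P* = 48 and Q* = 49.
Because the ceiling (36) lies below the market-clearing price, it is binding.
At P = 36: Qd = 337 - 6·36 = 121 and Qs = 3·36 - 95 = 13.
Only 13 units reach the market. On the demand curve, the marginal buyer's willingness to pay at Q = 13 is (337 - 13)/6 = 54.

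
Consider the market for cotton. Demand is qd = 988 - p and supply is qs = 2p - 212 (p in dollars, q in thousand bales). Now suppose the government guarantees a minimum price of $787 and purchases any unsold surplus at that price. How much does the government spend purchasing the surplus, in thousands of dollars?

913707

In a free market, 988 - p = 2p - 212 gives the equilibrium p* = 400, q* = 588.
Because the floor (787) lies above the market-clearing price, it is binding.
At p = 787: qd = 988 - 787 = 201 and qs = 2·787 - 212 = 1362.
Surplus = qs - qd = 1161.
Government expenditure = surplus × support price = 1161 × 787 = 913707.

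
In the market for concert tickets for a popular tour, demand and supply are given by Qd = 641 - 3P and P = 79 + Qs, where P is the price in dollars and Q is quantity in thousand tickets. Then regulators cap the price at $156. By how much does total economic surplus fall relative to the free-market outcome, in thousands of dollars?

Rearranging supply gives Qs = P - 79. Setting quantity demanded equal to quantity supplied, 641 - 3P = P - 79, gives P* = 180 and Q* = 101.
Since 156 < 180, the ceiling is binding.
At P = 156: Qd = 641 - 3·156 = 173 and Qs = 156 - 79 = 77.
Quantity traded falls to 77. At Q = 77 the demand price is (641 - 77)/3 = 188 and the supply price is 79 + 77 = 156.
Deadweight loss = ½ · (188 - 156) · (101 - 77) = ½ · 32 · 24 = 384.

384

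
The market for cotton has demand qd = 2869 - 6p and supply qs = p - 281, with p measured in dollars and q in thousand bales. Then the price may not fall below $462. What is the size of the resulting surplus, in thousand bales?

Setting quantity demanded equal to quantity supplied, 2869 - 6p = p - 281, gives p* = 450 and q* = 169.
The floor of 462 is above the equilibrium price 450, so it binds.
At p = 462: qd = 2869 - 6·462 = 97 and qs = 462 - 281 = 181.
Surplus = qs - qd = 181 - 97 = 84.

84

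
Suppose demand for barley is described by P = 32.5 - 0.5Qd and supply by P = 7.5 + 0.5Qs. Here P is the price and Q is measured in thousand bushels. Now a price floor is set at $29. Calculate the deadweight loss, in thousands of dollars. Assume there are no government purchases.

Rearranging demand gives Qd = 65 - 2P; rearranging supply gives Qs = 2P - 15. Equilibrium: 65 - 2P = 2P - 15, so 80 = 4P and P* = 20, Q* = 25.
Because the floor (29) lies above the market-clearing price, it is binding.
At P = 29: Qd = 65 - 2·29 = 7 and Qs = 2·29 - 15 = 43.
Quantity traded falls to 7. At Q = 7 the demand price is (65 - 7)/2 = 29 and the supply price is (15 + 7)/2 = 11.
Deadweight loss = ½ · (29 - 11) · (25 - 7) = ½ · 18 · 18 = 162.

162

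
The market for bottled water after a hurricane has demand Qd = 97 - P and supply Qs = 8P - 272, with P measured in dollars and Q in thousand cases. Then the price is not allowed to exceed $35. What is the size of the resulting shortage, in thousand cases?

54

Equilibrium: 97 - P = 8P - 272, so 369 = 9P and P* = 41, Q* = 56.
Since 35 < 41, the ceiling is binding.
At P = 35: Qd = 97 - 35 = 62 and Qs = 8·35 - 272 = 8.
Shortage = Qd - Qs = 62 - 8 = 54.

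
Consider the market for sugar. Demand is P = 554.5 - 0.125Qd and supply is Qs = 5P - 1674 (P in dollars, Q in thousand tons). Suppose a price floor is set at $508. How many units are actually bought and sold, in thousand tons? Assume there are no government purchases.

Rearranging demand gives Qd = 4436 - 8P. Equilibrium: 4436 - 8P = 5P - 1674, so 6110 = 13P and P* = 470, Q* = 676.
Because the floor (508) lies above the market-clearing price, it is binding.
At P = 508: Qd = 4436 - 8·508 = 372 and Qs = 5·508 - 1674 = 866.
The quantity actually transacted is the short side, demand: 372.

372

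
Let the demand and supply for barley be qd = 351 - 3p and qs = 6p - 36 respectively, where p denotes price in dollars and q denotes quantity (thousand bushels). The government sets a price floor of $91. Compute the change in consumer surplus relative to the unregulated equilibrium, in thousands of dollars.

Equilibrium: 351 - 3p = 6p - 36, so 387 = 9p and p* = 43, q* = 222.
Because the floor (91) lies above the market-clearing price, it is binding.
At p = 91: qd = 351 - 3·91 = 78 and qs = 6·91 - 36 = 510.
Consumer surplus without the control is ½ · (117 - 43) · 222 = 8214.
With the floor, consumers buy 78 units at 91, so CS = ½ · (117 - 91) · 78 = 1014.
Change in consumer surplus = 1014 - 8214 = -7200.

-7200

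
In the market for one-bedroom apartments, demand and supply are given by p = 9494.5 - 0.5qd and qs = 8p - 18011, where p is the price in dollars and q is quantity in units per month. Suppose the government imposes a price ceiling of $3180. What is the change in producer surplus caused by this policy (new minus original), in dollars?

-4944680

Rearranging demand gives qd = 18989 - 2p. Without the control the market clears where 18989 - 2p = 8p - 18011, i.e. p* = 3700 and q* = 11589.
The ceiling of 3180 is below the equilibrium price 3700, so it binds.
At p = 3180: qd = 18989 - 2·3180 = 12629 and qs = 8·3180 - 18011 = 7429.
Producer surplus without the control is ½ · (3700 - 2251.375) · 11589 = 8394057.5625.
With the ceiling, producers sell 7429 units at 3180, so PS = ½ · (3180 - 2251.375) · 7429 = 3449377.5625.
Change in producer surplus = 3449377.5625 - 8394057.5625 = -4944680.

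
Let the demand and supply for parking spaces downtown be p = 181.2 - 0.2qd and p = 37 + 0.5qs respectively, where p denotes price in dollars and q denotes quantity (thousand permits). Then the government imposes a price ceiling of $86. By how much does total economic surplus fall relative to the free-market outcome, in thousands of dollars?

Rearranging demand gives qd = 906 - 5p; rearranging supply gives qs = 2p - 74. Without the control the market clears where 906 - 5p = 2p - 74, i.e. p* = 140 and q* = 206.
Because the ceiling (86) lies below the market-clearing price, it is binding.
At p = 86: qd = 906 - 5·86 = 476 and qs = 2·86 - 74 = 98.
Quantity traded falls to 98. At q = 98 the demand price is (906 - 98)/5 = 161.6 and the supply price is (74 + 98)/2 = 86.
Deadweight loss = ½ · (161.6 - 86) · (206 - 98) = ½ · 75.6 · 108 = 4082.4.

4082.4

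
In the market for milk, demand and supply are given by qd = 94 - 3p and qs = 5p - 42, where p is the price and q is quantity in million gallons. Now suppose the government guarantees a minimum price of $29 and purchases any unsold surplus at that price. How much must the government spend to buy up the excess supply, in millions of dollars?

Equilibrium: 94 - 3p = 5p - 42, so 136 = 8p and p* = 17, q* = 43.
The floor of 29 is above the equilibrium price 17, so it binds.
At p = 29: qd = 94 - 3·29 = 7 and qs = 5·29 - 42 = 103.
Surplus = qs - qd = 96.
Government expenditure = surplus × support price = 96 × 29 = 2784.

2784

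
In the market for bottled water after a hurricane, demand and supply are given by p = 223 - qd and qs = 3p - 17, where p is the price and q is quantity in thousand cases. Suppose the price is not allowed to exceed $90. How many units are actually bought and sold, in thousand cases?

Rearranging demand gives qd = 223 - p. Equilibrium: 223 - p = 3p - 17, so 240 = 4p and p* = 60, q* = 163.
Since 90 is above p* = 60, the ceiling does not bind and the free-market outcome prevails.

163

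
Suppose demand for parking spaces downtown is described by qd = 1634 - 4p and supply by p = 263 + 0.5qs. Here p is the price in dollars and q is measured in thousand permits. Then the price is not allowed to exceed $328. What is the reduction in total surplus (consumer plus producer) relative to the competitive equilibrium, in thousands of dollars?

Rearranging supply gives qs = 2p - 526. In a free market, 1634 - 4p = 2p - 526 gives the equilibrium p* = 360, q* = 194.
The ceiling of 328 is below the equilibrium price 360, so it binds.
At p = 328: qd = 1634 - 4·328 = 322 and qs = 2·328 - 526 = 130.
Quantity traded falls to 130. At q = 130 the demand price is (1634 - 130)/4 = 376 and the supply price is (526 + 130)/2 = 328.
Deadweight loss = ½ · (376 - 328) · (194 - 130) = ½ · 48 · 64 = 1536.

1536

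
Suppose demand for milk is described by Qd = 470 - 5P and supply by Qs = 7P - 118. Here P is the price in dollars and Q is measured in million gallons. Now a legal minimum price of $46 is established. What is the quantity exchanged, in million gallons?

225

In a free market, 470 - 5P = 7P - 118 gives the equilibrium P* = 49, Q* = 225.
Since 46 is below P* = 49, the floor does not bind and the free-market outcome prevails.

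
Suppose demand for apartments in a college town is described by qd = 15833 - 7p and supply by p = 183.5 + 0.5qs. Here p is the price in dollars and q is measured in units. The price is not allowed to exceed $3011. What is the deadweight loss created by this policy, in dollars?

Rearranging supply gives qs = 2p - 367. Equilibrium: 15833 - 7p = 2p - 367, so 16200 = 9p and p* = 1800, q* = 3233.
Since 3011 is above p* = 1800, the ceiling does not bind and the free-market outcome prevails.
Since the control does not bind, no trades are prevented and deadweight loss is zero.

0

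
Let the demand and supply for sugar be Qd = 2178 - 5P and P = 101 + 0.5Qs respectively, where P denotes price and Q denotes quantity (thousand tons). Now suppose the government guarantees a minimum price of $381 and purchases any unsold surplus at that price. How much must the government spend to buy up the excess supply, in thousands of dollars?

109347

Rearranging supply gives Qs = 2P - 202. Setting quantity demanded equal to quantity supplied, 2178 - 5P = 2P - 202, gives P* = 340 and Q* = 478.
The floor of 381 is above the equilibrium price 340, so it binds.
At P = 381: Qd = 2178 - 5·381 = 273 and Qs = 2·381 - 202 = 560.
Surplus = Qs - Qd = 287.
Government expenditure = surplus × support price = 287 × 381 = 109347.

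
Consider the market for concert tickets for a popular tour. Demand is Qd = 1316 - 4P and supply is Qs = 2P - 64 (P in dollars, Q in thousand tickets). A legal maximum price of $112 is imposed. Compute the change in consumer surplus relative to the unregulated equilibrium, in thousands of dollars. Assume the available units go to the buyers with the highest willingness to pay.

Equilibrium: 1316 - 4P = 2P - 64, so 1380 = 6P and P* = 230, Q* = 396.
The ceiling of 112 is below the equilibrium price 230, so it binds.
At P = 112: Qd = 1316 - 4·112 = 868 and Qs = 2·112 - 64 = 160.
Consumer surplus without the control is ½ · (329 - 230) · 396 = 19602.
With the ceiling, 160 units are sold at 112 (assume they go to the highest-value buyers). The demand price at Q = 160 is 289, so CS = ½ · [(329 - 112) + (289 - 112)] · 160 = 31520.
Change in consumer surplus = 31520 - 19602 = 11918.

11918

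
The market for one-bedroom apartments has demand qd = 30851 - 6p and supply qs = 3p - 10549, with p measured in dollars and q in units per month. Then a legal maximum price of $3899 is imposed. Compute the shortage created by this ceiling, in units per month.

Equilibrium: 30851 - 6p = 3p - 10549, so 41400 = 9p and p* = 4600, q* = 3251.
Since 3899 < 4600, the ceiling is binding.
At p = 3899: qd = 30851 - 6·3899 = 7457 and qs = 3·3899 - 10549 = 1148.
Shortage = qd - qs = 7457 - 1148 = 6309.

6309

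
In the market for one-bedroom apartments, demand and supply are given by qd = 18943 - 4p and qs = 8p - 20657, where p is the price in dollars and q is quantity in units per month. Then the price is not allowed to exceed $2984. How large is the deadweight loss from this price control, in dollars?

1198272

Equilibrium: 18943 - 4p = 8p - 20657, so 39600 = 12p and p* = 3300, q* = 5743.
Since 2984 < 3300, the ceiling is binding.
At p = 2984: qd = 18943 - 4·2984 = 7007 and qs = 8·2984 - 20657 = 3215.
Quantity traded falls to 3215. At q = 3215 the demand price is (18943 - 3215)/4 = 3932 and the supply price is (20657 + 3215)/8 = 2984.
Deadweight loss = ½ · (3932 - 2984) · (5743 - 3215) = ½ · 948 · 2528 = 1198272.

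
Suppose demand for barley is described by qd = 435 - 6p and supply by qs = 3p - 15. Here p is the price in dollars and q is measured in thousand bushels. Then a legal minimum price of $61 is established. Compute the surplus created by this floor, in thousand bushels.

99

Without the control the market clears where 435 - 6p = 3p - 15, i.e. p* = 50 and q* = 135.
Since 61 > 50, the floor is binding.
At p = 61: qd = 435 - 6·61 = 69 and qs = 3·61 - 15 = 168.
Surplus = qs - qd = 168 - 69 = 99.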